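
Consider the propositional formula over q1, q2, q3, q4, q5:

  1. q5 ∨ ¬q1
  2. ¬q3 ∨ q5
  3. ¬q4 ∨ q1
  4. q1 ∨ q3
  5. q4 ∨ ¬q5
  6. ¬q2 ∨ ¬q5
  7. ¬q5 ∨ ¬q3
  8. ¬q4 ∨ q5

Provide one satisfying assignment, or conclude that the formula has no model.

Try q5 = True.
(q4) alone gives q4 = True.
(q1) alone gives q1 = True.
(¬q2) alone gives q2 = False.
(¬q3) alone gives q3 = False.
All clauses are satisfied.

q1: True,  q2: False,  q3: False,  q4: True,  q5: True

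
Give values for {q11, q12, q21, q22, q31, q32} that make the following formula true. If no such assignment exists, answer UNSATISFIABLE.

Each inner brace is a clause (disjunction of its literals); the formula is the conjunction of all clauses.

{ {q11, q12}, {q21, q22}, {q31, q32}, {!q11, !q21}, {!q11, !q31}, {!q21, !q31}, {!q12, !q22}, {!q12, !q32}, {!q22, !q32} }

UNSATISFIABLE

Case q11 = true:
(!q21) alone gives q21 = false.
(q22) alone gives q22 = true.
(!q31) alone gives q31 = false.
(q32) alone gives q32 = true.
But (!q32) is also a unit clause — contradiction.
Backtrack on q11: now try q11 = false.
(q12) alone gives q12 = true.
(!q22) alone gives q22 = false.
(q21) alone gives q21 = true.
(!q31) alone gives q31 = false.
(q32) alone gives q32 = true.
But (!q32) is also a unit clause — contradiction.
Neither q11 = true nor q11 = false works.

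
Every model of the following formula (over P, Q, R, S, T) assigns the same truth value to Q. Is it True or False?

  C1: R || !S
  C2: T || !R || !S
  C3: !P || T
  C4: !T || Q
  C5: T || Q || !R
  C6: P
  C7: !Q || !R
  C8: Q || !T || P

True

Suppose Q = false.
From the singleton clause (!T), T = false.
From the singleton clause (!P), P = false.
But (P) is also a unit clause — contradiction.
So every satisfying assignment has Q = True.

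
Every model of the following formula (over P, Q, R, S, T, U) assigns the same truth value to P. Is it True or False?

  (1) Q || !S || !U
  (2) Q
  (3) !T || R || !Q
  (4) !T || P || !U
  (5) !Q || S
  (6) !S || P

True

Suppose P = false.
(Q) alone gives Q = true.
(S) alone gives S = true.
That conflicts with the unit clause (!S).
So every satisfying assignment has P = True.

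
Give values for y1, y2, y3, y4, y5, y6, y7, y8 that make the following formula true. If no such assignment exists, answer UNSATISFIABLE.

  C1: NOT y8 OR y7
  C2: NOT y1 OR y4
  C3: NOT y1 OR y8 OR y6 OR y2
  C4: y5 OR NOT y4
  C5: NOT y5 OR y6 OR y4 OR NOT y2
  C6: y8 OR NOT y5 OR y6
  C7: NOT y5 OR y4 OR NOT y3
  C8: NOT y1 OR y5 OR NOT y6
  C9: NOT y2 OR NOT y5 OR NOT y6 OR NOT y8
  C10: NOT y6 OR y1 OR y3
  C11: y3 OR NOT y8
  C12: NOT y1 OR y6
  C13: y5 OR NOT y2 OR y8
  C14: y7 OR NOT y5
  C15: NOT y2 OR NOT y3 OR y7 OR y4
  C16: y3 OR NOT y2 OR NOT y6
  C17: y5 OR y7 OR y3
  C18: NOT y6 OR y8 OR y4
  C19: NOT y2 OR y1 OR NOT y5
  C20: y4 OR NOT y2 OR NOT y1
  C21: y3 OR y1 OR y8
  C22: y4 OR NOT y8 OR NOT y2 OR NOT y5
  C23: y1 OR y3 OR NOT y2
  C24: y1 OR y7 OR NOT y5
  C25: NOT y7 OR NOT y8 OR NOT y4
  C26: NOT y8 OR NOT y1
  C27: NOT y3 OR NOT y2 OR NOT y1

Suppose y8 = false.
Suppose y1 = false.
The clause (y3) is unit, so y3 = true.
Suppose y5 = false.
The clause (NOT y4) is unit, so y4 = false.
The clause (NOT y2) is unit, so y2 = false.
The clause (NOT y6) is unit, so y6 = false.
No clause remains; y7 is free.

y1=false; y2=false; y3=true; y4=false; y5=false; y6=false; y7=true; y8=false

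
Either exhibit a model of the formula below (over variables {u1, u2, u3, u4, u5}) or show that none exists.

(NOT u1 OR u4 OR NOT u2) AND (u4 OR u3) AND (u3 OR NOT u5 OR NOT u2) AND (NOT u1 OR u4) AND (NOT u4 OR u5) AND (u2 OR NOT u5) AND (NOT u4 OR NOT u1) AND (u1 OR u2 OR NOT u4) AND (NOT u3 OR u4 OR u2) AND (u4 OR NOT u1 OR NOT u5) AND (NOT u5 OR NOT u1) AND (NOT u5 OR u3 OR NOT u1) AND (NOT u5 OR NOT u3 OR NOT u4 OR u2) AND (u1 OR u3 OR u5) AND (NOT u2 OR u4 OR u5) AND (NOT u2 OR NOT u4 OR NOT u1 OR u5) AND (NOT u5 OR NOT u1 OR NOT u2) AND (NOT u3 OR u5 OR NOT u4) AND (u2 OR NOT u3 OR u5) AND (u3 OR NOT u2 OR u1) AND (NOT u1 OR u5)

Suppose u4 = false.
Unit clause (u3) forces u3 = true.
Unit clause (NOT u1) forces u1 = false.
Unit clause (u2) forces u2 = true.
Unit clause (u5) forces u5 = true.
This assignment satisfies each clause.

u1: false, u2: true, u3: true, u4: false, u5: true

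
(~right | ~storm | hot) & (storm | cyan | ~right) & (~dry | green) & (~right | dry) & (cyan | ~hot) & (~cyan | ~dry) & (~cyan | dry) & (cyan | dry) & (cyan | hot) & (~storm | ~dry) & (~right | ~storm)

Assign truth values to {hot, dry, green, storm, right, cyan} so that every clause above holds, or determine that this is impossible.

Try dry = 0.
The clause (~right) is unit, so right = 0.
The clause (~cyan) is unit, so cyan = 0.
But (cyan) is also a unit clause — contradiction.
Backtrack on dry: now try dry = 1.
The clause (green) is unit, so green = 1.
The clause (~cyan) is unit, so cyan = 0.
The clause (~hot) is unit, so hot = 0.
But (hot) is also a unit clause — contradiction.
Both values of dry lead to a conflict.

UNSATISFIABLE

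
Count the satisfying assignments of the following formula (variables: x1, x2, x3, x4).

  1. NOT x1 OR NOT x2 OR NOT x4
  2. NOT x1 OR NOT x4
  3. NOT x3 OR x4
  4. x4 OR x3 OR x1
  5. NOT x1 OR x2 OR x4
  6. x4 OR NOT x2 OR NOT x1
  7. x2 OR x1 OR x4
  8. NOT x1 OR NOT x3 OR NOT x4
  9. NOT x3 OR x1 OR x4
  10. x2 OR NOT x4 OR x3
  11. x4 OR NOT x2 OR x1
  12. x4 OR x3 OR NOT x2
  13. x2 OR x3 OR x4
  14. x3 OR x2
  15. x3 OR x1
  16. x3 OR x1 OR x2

2

There are 2^4 = 16 truth assignments over (x1, x2, x3, x4).
Check each against the 16 clauses (columns in the order x1, x2, x3, x4):
  F F F F  ✗ fails (x4 OR x3 OR x1)
  F F F T  ✗ fails (x2 OR NOT x4 OR x3)
  F F T F  ✗ fails (NOT x3 OR x4)
  F F T T  ✓ satisfies all
  F T F F  ✗ fails (x4 OR x3 OR x1)
  F T F T  ✗ fails (x3 OR x1)
  F T T F  ✗ fails (NOT x3 OR x4)
  F T T T  ✓ satisfies all
  T F F F  ✗ fails (NOT x1 OR x2 OR x4)
  T F F T  ✗ fails (NOT x1 OR NOT x4)
  T F T F  ✗ fails (NOT x3 OR x4)
  T F T T  ✗ fails (NOT x1 OR NOT x4)
  T T F F  ✗ fails (x4 OR NOT x2 OR NOT x1)
  T T F T  ✗ fails (NOT x1 OR NOT x2 OR NOT x4)
  T T T F  ✗ fails (NOT x3 OR x4)
  T T T T  ✗ fails (NOT x1 OR NOT x2 OR NOT x4)
2 of the 16 rows are models.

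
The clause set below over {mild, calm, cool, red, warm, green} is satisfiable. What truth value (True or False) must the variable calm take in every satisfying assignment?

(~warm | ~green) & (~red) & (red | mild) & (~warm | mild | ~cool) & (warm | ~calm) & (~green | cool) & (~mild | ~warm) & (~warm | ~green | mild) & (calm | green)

False

Suppose calm = 1.
Unit clause (~red) forces red = 0.
Unit clause (mild) forces mild = 1.
Unit clause (warm) forces warm = 1.
That conflicts with the unit clause (~warm).
So every satisfying assignment has calm = False.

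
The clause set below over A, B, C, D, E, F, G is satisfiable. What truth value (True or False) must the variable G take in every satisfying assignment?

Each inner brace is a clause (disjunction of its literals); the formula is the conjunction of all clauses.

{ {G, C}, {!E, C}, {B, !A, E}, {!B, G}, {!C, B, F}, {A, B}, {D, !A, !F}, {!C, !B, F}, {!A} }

Suppose G = false.
The clause (C) is unit, so C = true.
The clause (!B) is unit, so B = false.
The clause (F) is unit, so F = true.
The clause (A) is unit, so A = true.
That conflicts with the unit clause (!A).
So every satisfying assignment has G = True.

True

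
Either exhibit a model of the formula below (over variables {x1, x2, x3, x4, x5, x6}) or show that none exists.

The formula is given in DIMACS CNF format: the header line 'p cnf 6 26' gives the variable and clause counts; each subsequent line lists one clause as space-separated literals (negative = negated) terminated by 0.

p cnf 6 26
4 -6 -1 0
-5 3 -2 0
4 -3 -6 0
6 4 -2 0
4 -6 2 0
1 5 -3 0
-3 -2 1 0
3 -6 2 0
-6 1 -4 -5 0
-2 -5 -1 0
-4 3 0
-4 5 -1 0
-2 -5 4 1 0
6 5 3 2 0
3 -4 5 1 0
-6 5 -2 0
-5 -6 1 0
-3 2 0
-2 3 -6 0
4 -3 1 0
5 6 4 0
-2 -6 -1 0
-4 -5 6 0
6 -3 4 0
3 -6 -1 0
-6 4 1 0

Branch on x4: set x4 = False.
Branch on x6: set x6 = False.
The clause (¬x2) is unit, so x2 = False.
The clause (¬x3) is unit, so x3 = False.
The clause (x5) is unit, so x5 = True.
No clause remains; x1 is free.

x1=False; x2=False; x3=False; x4=False; x5=True; x6=False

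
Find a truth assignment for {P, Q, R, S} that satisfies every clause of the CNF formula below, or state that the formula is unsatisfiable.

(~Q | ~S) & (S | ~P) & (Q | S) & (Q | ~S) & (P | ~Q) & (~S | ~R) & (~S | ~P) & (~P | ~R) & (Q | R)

UNSATISFIABLE

Case Q = 0:
The clause (S) is unit, so S = 1.
Now (~S) is unsatisfied and unit — conflict.
Backtrack on Q: now try Q = 1.
The clause (~S) is unit, so S = 0.
The clause (~P) is unit, so P = 0.
Now (P) is unsatisfied and unit — conflict.
Either choice for Q ends in contradiction.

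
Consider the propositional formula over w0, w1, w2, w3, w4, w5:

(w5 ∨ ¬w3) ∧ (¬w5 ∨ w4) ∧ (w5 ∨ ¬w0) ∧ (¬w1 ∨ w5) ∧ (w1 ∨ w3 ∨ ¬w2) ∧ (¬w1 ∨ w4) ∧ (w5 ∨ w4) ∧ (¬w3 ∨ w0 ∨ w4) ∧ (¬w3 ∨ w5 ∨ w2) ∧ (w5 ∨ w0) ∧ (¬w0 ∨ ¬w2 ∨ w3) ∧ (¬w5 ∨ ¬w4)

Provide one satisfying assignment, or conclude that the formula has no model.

UNSATISFIABLE

Case w5 = True:
The clause (w4) is unit, so w4 = True.
That conflicts with the unit clause (¬w4).
So w5 must be the other value — set w5 = False.
The clause (¬w3) is unit, so w3 = False.
The clause (¬w0) is unit, so w0 = False.
That conflicts with the unit clause (w0).
Neither w5 = True nor w5 = False works.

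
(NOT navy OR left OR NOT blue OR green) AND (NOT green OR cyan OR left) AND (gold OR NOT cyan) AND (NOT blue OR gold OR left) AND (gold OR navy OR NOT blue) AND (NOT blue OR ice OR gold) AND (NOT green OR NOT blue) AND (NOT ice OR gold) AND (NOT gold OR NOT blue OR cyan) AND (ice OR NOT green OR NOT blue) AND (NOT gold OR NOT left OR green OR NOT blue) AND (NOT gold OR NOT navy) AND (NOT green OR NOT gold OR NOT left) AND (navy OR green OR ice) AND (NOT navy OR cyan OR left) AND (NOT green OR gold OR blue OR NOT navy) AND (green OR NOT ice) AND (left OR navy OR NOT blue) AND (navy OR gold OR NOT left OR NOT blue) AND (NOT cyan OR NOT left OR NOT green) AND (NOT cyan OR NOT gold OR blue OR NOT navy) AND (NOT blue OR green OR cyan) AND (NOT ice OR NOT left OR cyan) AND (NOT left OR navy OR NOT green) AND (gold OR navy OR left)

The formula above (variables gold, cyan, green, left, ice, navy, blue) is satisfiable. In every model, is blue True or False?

False

Suppose blue = true.
The clause (NOT green) is unit, so green = false.
The clause (NOT ice) is unit, so ice = false.
The clause (gold) is unit, so gold = true.
The clause (cyan) is unit, so cyan = true.
The clause (NOT left) is unit, so left = false.
The clause (NOT navy) is unit, so navy = false.
Now (navy) is unsatisfied and unit — conflict.
So every satisfying assignment has blue = False.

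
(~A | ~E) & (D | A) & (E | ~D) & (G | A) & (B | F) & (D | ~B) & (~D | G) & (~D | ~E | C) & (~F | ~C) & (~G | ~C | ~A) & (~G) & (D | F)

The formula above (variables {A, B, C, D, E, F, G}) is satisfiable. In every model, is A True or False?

True

Suppose A = 0.
The clause (D) is unit, so D = 1.
The clause (E) is unit, so E = 1.
The clause (G) is unit, so G = 1.
That conflicts with the unit clause (~G).
So every satisfying assignment has A = True.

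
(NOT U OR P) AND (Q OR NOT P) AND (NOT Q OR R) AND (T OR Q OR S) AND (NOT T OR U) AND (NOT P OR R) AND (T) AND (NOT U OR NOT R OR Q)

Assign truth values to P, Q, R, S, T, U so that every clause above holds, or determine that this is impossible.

P=true, Q=true, R=true, S=false, T=true, U=true

Unit clause (T) forces T = true.
Unit clause (U) forces U = true.
Unit clause (P) forces P = true.
Unit clause (Q) forces Q = true.
Unit clause (R) forces R = true.
All clauses hold; S can take either value.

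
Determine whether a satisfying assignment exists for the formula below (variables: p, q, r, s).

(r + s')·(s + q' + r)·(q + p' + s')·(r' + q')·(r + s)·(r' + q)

Try r = 1.
From the singleton clause (q'), q = 0.
But (q) is also a unit clause — contradiction.
Undo r and try r = 0.
From the singleton clause (s'), s = 0.
But (s) is also a unit clause — contradiction.
Either choice for r ends in contradiction.
No assignment satisfies every clause.

Unsatisfiable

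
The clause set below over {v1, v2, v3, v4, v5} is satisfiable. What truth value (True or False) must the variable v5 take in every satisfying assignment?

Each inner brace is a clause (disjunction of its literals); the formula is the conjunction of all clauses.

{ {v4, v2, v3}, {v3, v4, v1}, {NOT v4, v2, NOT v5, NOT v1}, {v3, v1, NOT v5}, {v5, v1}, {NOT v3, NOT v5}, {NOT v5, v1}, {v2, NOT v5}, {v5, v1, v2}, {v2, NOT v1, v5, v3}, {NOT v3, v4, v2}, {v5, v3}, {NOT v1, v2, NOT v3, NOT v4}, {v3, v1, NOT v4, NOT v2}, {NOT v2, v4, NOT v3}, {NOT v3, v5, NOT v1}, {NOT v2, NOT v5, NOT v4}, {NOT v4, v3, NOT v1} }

Suppose v5 = false.
From the singleton clause (v1), v1 = true.
From the singleton clause (v3), v3 = true.
That conflicts with the unit clause (NOT v3).
So every satisfying assignment has v5 = True.

True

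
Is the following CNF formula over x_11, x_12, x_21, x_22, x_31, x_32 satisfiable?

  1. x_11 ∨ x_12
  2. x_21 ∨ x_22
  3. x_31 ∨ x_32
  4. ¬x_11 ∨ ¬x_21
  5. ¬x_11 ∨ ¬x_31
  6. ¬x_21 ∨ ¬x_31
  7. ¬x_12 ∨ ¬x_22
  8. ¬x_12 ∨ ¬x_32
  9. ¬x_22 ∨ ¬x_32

Branch on x_11: set x_11 = True.
From the singleton clause (¬x_21), x_21 = False.
From the singleton clause (x_22), x_22 = True.
From the singleton clause (¬x_31), x_31 = False.
From the singleton clause (x_32), x_32 = True.
That conflicts with the unit clause (¬x_32).
So x_11 must be the other value — set x_11 = False.
From the singleton clause (x_12), x_12 = True.
From the singleton clause (¬x_22), x_22 = False.
From the singleton clause (x_21), x_21 = True.
From the singleton clause (¬x_31), x_31 = False.
From the singleton clause (x_32), x_32 = True.
That conflicts with the unit clause (¬x_32).
Either choice for x_11 ends in contradiction.
No assignment satisfies every clause.

No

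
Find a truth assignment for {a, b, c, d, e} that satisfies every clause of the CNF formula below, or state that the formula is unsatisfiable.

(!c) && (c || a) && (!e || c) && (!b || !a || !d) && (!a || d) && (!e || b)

a=true, b=false, c=false, d=true, e=false

Unit clause (!c) forces c = false.
Unit clause (a) forces a = true.
Unit clause (!e) forces e = false.
Unit clause (d) forces d = true.
Unit clause (!b) forces b = false.
This assignment satisfies each clause.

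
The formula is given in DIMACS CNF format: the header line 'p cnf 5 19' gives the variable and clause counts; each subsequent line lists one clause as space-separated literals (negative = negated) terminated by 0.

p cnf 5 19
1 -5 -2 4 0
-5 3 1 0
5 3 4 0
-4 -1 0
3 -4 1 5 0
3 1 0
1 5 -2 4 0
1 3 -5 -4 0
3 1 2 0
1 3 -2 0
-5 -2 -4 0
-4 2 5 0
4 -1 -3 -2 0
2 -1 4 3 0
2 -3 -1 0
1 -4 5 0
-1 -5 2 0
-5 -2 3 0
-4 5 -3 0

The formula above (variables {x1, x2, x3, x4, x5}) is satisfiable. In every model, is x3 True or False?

Suppose x3 = False.
Unit clause (x1) forces x1 = True.
Unit clause (¬x4) forces x4 = False.
Unit clause (x5) forces x5 = True.
Unit clause (x2) forces x2 = True.
That conflicts with the unit clause (¬x2).
So every satisfying assignment has x3 = True.

True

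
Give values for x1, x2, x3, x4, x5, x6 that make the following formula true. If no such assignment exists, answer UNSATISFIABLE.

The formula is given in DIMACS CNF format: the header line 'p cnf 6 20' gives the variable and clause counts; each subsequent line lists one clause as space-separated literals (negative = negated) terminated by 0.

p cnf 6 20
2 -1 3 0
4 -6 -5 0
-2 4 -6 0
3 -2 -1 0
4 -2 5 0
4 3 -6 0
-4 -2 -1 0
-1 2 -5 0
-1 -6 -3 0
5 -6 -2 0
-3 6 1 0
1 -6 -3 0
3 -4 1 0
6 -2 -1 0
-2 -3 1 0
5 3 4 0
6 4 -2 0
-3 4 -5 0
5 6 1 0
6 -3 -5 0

x1 ↦ True; x2 ↦ False; x3 ↦ True; x4 ↦ False; x5 ↦ False; x6 ↦ False

Suppose x2 = False.
Suppose x1 = True.
The clause (x3) is unit, so x3 = True.
The clause (¬x5) is unit, so x5 = False.
The clause (¬x6) is unit, so x6 = False.
Every clause is now satisfied; x4 is unconstrained.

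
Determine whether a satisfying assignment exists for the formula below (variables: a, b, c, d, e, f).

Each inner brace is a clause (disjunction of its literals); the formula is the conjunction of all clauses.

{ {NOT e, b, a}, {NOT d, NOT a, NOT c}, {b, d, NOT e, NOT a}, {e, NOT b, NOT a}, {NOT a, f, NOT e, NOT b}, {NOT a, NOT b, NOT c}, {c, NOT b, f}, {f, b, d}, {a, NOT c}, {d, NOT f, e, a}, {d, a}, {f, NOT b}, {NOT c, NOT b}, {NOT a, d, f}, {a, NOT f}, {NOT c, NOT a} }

Yes

Try a = true.
(NOT c) alone gives c = false.
Try e = false.
(NOT b) alone gives b = false.
Try f = true.
No clause remains; d is free.
A satisfying assignment: a: true,  b: false,  c: false,  d: false,  e: false,  f: true.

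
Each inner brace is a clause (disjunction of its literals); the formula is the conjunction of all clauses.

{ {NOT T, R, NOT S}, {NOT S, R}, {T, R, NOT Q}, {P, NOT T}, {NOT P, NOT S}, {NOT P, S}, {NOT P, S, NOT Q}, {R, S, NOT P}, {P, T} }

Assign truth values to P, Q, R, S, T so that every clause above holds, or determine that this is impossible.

Branch on S: set S = false.
Unit clause (NOT P) forces P = false.
Unit clause (NOT T) forces T = false.
That conflicts with the unit clause (T).
Backtrack on S: now try S = true.
Unit clause (R) forces R = true.
Unit clause (NOT P) forces P = false.
Unit clause (NOT T) forces T = false.
That conflicts with the unit clause (T).
Both values of S lead to a conflict.

UNSATISFIABLE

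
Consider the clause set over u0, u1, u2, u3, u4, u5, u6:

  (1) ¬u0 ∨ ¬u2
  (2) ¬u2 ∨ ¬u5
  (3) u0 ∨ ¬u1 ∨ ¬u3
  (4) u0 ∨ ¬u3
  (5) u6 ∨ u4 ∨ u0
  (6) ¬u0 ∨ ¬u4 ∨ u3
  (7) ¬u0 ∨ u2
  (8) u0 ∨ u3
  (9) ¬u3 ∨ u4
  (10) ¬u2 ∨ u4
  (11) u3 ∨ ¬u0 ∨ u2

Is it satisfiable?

Suppose u0 = False.
Unit clause (¬u3) forces u3 = False.
But (u3) is also a unit clause — contradiction.
Backtrack on u0: now try u0 = True.
Unit clause (¬u2) forces u2 = False.
But (u2) is also a unit clause — contradiction.
Both values of u0 lead to a conflict.
No assignment satisfies every clause.

Unsatisfiable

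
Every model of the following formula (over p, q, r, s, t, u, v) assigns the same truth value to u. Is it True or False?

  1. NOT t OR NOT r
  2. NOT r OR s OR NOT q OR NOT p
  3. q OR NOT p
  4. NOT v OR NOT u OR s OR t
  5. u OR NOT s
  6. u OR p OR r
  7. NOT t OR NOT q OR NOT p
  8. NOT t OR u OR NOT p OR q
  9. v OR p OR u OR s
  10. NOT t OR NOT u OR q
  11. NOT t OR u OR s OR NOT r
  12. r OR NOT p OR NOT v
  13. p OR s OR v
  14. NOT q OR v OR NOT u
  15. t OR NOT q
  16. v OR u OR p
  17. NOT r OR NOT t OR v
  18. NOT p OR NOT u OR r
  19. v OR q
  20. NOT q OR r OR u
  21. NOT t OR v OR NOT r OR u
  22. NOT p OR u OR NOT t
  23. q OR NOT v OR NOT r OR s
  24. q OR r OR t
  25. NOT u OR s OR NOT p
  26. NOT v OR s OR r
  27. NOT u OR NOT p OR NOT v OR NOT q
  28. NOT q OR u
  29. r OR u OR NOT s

True

Suppose u = false.
From the singleton clause (NOT s), s = false.
From the singleton clause (NOT q), q = false.
From the singleton clause (NOT p), p = false.
From the singleton clause (r), r = true.
From the singleton clause (NOT t), t = false.
From the singleton clause (v), v = true.
Now (NOT v) is unsatisfied and unit — conflict.
So every satisfying assignment has u = True.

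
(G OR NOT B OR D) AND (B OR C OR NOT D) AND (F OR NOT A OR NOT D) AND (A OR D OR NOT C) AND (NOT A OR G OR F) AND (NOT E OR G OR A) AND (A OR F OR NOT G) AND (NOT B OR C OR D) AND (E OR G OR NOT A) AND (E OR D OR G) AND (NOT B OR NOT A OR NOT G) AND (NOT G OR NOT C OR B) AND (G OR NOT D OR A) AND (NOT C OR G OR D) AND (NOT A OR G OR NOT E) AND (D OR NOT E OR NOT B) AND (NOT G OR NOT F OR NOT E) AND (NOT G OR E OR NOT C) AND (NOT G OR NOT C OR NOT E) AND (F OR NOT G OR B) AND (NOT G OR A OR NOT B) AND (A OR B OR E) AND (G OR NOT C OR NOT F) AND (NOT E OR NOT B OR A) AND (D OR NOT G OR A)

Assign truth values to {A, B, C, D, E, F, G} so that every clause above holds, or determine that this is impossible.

A: true; B: false; C: false; D: false; E: false; F: true; G: true

Branch on G: set G = true.
Branch on A: set A = true.
(NOT B) alone gives B = false.
(NOT C) alone gives C = false.
(NOT D) alone gives D = false.
(F) alone gives F = true.
(NOT E) alone gives E = false.
All clauses are satisfied.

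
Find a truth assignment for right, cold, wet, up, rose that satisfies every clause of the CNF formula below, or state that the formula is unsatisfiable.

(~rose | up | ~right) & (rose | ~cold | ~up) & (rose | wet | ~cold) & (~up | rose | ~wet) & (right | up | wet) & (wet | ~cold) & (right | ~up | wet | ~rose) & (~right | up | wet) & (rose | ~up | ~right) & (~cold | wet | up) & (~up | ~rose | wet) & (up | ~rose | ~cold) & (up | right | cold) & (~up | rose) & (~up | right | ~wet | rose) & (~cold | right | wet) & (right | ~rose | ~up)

Try wet = 1.
Try up = 1.
From the singleton clause (rose), rose = 1.
From the singleton clause (right), right = 1.
All clauses hold; cold can take either value.

right=1; cold=0; wet=1; up=1; rose=1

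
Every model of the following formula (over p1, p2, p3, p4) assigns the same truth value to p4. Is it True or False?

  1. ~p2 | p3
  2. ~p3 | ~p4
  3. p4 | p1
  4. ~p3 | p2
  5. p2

Suppose p4 = 1.
From the singleton clause (~p3), p3 = 0.
From the singleton clause (~p2), p2 = 0.
That conflicts with the unit clause (p2).
So every satisfying assignment has p4 = False.

False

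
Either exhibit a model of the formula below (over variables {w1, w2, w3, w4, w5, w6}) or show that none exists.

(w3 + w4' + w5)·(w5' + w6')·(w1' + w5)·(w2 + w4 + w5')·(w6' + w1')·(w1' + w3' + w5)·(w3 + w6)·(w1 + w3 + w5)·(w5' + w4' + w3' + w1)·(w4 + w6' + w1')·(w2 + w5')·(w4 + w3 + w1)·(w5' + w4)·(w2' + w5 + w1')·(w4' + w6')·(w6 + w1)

w1 ↦ 0,  w2 ↦ 0,  w3 ↦ 1,  w4 ↦ 0,  w5 ↦ 0,  w6 ↦ 1

Suppose w5 = 0.
Unit clause (w1') forces w1 = 0.
Unit clause (w3) forces w3 = 1.
Unit clause (w6) forces w6 = 1.
Unit clause (w4') forces w4 = 0.
Every clause is now satisfied; w2 is unconstrained.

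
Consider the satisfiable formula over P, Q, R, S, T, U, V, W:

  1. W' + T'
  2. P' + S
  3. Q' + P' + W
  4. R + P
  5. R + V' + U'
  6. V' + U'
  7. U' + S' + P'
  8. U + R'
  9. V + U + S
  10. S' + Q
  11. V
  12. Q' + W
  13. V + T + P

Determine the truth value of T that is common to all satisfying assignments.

Suppose T = 1.
(W') alone gives W = 0.
(V) alone gives V = 1.
(U') alone gives U = 0.
(R') alone gives R = 0.
(P) alone gives P = 1.
(S) alone gives S = 1.
(Q') alone gives Q = 0.
Now (Q) is unsatisfied and unit — conflict.
So every satisfying assignment has T = False.

False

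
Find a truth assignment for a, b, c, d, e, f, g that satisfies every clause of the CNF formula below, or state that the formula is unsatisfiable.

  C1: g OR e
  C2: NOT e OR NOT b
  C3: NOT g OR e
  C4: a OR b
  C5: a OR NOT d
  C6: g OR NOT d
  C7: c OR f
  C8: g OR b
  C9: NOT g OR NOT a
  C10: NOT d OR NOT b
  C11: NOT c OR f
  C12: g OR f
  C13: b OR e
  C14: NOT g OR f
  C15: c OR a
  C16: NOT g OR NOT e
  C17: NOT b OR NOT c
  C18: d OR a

Case g = true:
Unit clause (e) forces e = true.
That conflicts with the unit clause (NOT e).
Undo g and try g = false.
Unit clause (e) forces e = true.
Unit clause (NOT b) forces b = false.
That conflicts with the unit clause (b).
Neither g = true nor g = false works.

UNSATISFIABLE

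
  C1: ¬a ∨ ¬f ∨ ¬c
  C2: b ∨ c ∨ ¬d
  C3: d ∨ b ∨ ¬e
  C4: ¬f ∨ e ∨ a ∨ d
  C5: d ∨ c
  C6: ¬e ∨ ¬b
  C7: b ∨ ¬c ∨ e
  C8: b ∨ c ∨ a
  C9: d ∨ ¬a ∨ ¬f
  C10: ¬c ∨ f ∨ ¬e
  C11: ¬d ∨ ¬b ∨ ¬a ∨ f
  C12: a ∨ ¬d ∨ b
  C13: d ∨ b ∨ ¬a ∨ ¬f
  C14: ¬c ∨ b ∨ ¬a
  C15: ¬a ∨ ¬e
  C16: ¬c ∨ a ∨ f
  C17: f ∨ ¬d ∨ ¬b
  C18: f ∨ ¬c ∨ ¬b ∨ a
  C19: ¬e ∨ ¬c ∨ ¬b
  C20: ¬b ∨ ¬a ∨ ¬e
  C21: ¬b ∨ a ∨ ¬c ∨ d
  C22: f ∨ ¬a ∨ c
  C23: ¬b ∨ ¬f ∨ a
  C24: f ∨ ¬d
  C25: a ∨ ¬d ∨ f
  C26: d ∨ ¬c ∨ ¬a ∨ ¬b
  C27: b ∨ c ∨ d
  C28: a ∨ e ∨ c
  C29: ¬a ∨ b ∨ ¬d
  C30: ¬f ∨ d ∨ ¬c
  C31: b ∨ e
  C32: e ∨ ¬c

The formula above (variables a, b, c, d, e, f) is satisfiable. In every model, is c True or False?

False

Suppose c = True.
The clause (e) is unit, so e = True.
The clause (¬b) is unit, so b = False.
The clause (d) is unit, so d = True.
The clause (f) is unit, so f = True.
The clause (¬a) is unit, so a = False.
Now (a) is unsatisfied and unit — conflict.
So every satisfying assignment has c = False.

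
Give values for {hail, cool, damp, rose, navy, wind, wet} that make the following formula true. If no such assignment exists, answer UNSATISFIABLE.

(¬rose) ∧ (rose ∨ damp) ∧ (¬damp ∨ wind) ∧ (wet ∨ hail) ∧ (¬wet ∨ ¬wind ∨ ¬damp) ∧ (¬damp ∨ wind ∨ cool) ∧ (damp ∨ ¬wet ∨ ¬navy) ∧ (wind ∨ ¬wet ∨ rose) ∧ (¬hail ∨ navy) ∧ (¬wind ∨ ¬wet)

hail: True; cool: True; damp: True; rose: False; navy: True; wind: True; wet: False

The clause (¬rose) is unit, so rose = False.
The clause (damp) is unit, so damp = True.
The clause (wind) is unit, so wind = True.
The clause (¬wet) is unit, so wet = False.
The clause (hail) is unit, so hail = True.
The clause (navy) is unit, so navy = True.
No clause remains; cool is free.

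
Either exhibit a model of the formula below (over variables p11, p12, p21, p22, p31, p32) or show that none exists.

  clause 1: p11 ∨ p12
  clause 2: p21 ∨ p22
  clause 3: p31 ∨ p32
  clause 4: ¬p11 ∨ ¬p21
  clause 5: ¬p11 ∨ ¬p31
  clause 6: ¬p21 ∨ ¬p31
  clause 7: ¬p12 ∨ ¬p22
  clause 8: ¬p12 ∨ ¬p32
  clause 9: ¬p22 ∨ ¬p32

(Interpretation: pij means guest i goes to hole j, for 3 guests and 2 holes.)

Suppose p11 = True.
Unit clause (¬p21) forces p21 = False.
Unit clause (p22) forces p22 = True.
Unit clause (¬p31) forces p31 = False.
Unit clause (p32) forces p32 = True.
But (¬p32) is also a unit clause — contradiction.
That branch fails; take p11 = False instead.
Unit clause (p12) forces p12 = True.
Unit clause (¬p22) forces p22 = False.
Unit clause (p21) forces p21 = True.
Unit clause (¬p31) forces p31 = False.
Unit clause (p32) forces p32 = True.
But (¬p32) is also a unit clause — contradiction.
Either choice for p11 ends in contradiction.

UNSATISFIABLE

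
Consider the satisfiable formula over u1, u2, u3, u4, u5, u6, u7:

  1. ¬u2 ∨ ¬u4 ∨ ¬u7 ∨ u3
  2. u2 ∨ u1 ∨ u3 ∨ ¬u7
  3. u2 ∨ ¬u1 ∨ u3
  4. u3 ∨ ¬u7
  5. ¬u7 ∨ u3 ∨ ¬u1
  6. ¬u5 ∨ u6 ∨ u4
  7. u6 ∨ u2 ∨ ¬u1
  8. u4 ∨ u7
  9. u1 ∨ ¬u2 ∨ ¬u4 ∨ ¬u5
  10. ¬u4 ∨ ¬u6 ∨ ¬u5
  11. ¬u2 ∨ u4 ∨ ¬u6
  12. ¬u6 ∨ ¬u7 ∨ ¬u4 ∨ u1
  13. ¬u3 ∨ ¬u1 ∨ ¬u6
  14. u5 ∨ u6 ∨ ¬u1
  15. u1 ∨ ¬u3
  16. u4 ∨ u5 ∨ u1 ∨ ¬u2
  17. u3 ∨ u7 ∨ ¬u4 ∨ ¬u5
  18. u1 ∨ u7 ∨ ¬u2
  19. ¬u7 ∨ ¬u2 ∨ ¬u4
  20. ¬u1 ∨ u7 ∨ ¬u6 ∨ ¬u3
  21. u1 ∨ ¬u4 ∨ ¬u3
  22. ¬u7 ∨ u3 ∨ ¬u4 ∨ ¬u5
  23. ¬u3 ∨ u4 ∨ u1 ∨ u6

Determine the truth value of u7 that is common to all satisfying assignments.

Suppose u7 = True.
From the singleton clause (u3), u3 = True.
From the singleton clause (u1), u1 = True.
From the singleton clause (¬u6), u6 = False.
From the singleton clause (u2), u2 = True.
From the singleton clause (u5), u5 = True.
From the singleton clause (u4), u4 = True.
Now (¬u4) is unsatisfied and unit — conflict.
So every satisfying assignment has u7 = False.

False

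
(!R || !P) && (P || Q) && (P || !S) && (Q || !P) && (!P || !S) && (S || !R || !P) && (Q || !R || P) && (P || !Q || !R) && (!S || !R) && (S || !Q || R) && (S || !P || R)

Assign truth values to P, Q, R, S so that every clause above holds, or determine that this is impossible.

Case R = false:
Case P = true:
From the singleton clause (Q), Q = true.
From the singleton clause (!S), S = false.
That conflicts with the unit clause (S).
That branch fails; take P = false instead.
From the singleton clause (Q), Q = true.
From the singleton clause (!S), S = false.
That conflicts with the unit clause (S).
Both values of P lead to a conflict.
That branch fails; take R = true instead.
From the singleton clause (!P), P = false.
From the singleton clause (Q), Q = true.
That conflicts with the unit clause (!Q).
Both values of R lead to a conflict.

UNSATISFIABLE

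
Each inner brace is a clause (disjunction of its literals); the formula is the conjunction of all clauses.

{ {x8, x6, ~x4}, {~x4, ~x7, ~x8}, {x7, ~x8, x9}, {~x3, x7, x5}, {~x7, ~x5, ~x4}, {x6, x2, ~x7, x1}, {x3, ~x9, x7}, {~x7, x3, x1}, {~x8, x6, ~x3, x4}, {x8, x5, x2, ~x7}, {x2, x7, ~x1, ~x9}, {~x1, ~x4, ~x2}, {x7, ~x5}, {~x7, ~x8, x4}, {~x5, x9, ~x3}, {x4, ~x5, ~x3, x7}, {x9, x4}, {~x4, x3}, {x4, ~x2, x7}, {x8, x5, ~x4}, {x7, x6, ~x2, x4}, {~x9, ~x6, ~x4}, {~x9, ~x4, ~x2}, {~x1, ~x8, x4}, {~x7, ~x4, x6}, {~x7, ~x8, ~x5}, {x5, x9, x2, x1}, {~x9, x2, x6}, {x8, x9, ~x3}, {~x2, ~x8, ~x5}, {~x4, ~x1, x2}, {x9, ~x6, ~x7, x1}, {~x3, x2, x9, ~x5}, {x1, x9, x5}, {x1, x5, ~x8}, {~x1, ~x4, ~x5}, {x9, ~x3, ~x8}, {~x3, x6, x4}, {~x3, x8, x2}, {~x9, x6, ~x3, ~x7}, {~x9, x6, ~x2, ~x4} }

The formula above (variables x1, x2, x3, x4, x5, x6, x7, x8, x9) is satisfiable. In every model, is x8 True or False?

Suppose x8 = 1.
Suppose x4 = 0.
Unit clause (~x7) forces x7 = 0.
Unit clause (x9) forces x9 = 1.
Unit clause (x3) forces x3 = 1.
Unit clause (x5) forces x5 = 1.
That conflicts with the unit clause (~x5).
That branch fails; take x4 = 1 instead.
Unit clause (~x7) forces x7 = 0.
Unit clause (x9) forces x9 = 1.
Unit clause (x3) forces x3 = 1.
Unit clause (x5) forces x5 = 1.
That conflicts with the unit clause (~x5).
Both values of x4 lead to a conflict.
So every satisfying assignment has x8 = False.

False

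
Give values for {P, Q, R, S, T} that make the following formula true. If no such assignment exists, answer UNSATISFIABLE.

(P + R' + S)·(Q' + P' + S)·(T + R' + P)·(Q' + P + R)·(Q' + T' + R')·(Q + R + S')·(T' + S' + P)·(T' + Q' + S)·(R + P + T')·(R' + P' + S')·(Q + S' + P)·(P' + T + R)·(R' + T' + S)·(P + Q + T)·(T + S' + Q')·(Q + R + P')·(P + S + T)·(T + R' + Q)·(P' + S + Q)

P: 1; Q: 1; R: 0; S: 1; T: 1

Suppose P = 1.
Suppose Q = 1.
The clause (S) is unit, so S = 1.
The clause (R') is unit, so R = 0.
The clause (T) is unit, so T = 1.
This assignment satisfies each clause.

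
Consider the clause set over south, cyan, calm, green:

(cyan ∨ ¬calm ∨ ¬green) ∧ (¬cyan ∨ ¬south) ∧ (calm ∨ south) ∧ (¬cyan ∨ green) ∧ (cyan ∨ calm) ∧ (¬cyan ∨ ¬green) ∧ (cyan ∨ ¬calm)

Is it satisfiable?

No, unsatisfiable

Branch on cyan: set cyan = False.
Unit clause (calm) forces calm = True.
That conflicts with the unit clause (¬calm).
So cyan must be the other value — set cyan = True.
Unit clause (¬south) forces south = False.
Unit clause (calm) forces calm = True.
Unit clause (green) forces green = True.
That conflicts with the unit clause (¬green).
Both values of cyan lead to a conflict.
No assignment satisfies every clause.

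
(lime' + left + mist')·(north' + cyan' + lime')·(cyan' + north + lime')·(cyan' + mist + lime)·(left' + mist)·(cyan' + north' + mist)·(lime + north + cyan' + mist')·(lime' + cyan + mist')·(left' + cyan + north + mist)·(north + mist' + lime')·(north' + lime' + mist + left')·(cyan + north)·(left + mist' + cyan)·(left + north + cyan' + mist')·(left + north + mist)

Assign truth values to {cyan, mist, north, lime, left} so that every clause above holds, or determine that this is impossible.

cyan=0, mist=1, north=1, lime=0, left=1

Case left = 1:
Unit clause (mist) forces mist = 1.
Case lime = 0:
Case north = 1:
All clauses hold; cyan can take either value.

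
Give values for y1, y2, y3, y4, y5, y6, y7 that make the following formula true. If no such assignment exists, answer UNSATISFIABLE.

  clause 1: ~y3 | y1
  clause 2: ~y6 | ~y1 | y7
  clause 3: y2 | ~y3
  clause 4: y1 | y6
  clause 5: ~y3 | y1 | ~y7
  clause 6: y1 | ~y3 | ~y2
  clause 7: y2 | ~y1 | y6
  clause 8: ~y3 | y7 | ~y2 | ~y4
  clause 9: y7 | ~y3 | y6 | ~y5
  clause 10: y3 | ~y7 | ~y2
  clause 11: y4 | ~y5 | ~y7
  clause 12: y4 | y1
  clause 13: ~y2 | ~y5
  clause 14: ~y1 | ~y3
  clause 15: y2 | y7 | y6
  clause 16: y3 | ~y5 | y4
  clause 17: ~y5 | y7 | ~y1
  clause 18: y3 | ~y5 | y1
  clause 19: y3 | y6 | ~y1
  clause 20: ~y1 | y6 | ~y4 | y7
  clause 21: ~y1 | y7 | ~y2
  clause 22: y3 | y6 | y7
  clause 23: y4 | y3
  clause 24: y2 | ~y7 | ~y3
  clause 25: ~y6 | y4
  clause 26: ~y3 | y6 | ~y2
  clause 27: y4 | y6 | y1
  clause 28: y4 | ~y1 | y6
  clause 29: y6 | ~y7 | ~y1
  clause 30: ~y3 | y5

Branch on y3: set y3 = 0.
(y4) alone gives y4 = 1.
Branch on y1: set y1 = 1.
(y6) alone gives y6 = 1.
(y7) alone gives y7 = 1.
(~y2) alone gives y2 = 0.
No clause remains; y5 is free.

y1 ↦ 1, y2 ↦ 0, y3 ↦ 0, y4 ↦ 1, y5 ↦ 1, y6 ↦ 1, y7 ↦ 1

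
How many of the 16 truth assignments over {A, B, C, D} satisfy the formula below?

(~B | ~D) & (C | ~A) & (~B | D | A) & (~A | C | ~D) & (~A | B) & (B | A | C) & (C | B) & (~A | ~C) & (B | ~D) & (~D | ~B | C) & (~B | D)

There are 2^4 = 16 truth assignments over (A, B, C, D).
Split on C. With C = 1, the clauses containing C are satisfied and ~C drops from the rest; 1 of the 2^3 = 8 assignments to the other variables satisfy what remains.
With C = 0, by the same count on the reduced clause set, 0 assignments work.
(One model: A=F, B=F, C=T, D=F.)
Total: 1 + 0 = 1.

1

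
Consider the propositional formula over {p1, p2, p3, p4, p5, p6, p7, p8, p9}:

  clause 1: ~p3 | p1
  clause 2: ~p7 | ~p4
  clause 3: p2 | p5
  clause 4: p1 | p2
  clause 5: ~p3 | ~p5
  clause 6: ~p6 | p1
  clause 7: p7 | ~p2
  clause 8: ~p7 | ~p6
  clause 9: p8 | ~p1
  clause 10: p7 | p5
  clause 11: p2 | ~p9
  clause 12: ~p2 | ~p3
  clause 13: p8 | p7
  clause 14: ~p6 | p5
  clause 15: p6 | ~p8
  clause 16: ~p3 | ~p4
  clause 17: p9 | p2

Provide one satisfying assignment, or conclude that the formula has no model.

Try p3 = 0.
Try p7 = 1.
The clause (~p4) is unit, so p4 = 0.
The clause (~p6) is unit, so p6 = 0.
The clause (~p8) is unit, so p8 = 0.
The clause (~p1) is unit, so p1 = 0.
The clause (p2) is unit, so p2 = 1.
Every clause is now satisfied; p5, p9 are unconstrained.

p1 ↦ 0,  p2 ↦ 1,  p3 ↦ 0,  p4 ↦ 0,  p5 ↦ 1,  p6 ↦ 0,  p7 ↦ 1,  p8 ↦ 0,  p9 ↦ 1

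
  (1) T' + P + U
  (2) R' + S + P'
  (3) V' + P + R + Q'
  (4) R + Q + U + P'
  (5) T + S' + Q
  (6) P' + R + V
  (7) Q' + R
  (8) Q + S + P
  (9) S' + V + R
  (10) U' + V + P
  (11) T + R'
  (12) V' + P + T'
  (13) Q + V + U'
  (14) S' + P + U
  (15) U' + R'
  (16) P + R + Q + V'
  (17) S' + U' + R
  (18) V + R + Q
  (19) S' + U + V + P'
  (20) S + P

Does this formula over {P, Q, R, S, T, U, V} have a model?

Branch on Q: set Q = 1.
From the singleton clause (R), R = 1.
From the singleton clause (T), T = 1.
From the singleton clause (U'), U = 0.
From the singleton clause (P), P = 1.
From the singleton clause (S), S = 1.
From the singleton clause (V), V = 1.
Every clause now holds.
A satisfying assignment: P=1, Q=1, R=1, S=1, T=1, U=0, V=1.

Satisfiable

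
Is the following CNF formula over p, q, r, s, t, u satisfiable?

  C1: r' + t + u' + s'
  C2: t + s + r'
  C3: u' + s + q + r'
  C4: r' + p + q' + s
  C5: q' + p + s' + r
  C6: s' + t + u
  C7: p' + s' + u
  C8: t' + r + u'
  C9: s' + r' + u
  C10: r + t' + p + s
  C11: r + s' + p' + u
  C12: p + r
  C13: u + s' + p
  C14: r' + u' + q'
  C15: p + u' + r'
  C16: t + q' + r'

Yes, satisfiable

Try p = 1.
Try s = 1.
(u) alone gives u = 1.
Try r = 0.
(t') alone gives t = 0.
All clauses hold; q can take either value.
A satisfying assignment: p=1; q=1; r=0; s=1; t=0; u=1.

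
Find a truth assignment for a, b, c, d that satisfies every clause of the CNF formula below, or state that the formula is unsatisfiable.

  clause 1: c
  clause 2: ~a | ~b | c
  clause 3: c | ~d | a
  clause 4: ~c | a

a=1, b=1, c=1, d=0

The clause (c) is unit, so c = 1.
The clause (a) is unit, so a = 1.
All clauses hold; b, d can take either value.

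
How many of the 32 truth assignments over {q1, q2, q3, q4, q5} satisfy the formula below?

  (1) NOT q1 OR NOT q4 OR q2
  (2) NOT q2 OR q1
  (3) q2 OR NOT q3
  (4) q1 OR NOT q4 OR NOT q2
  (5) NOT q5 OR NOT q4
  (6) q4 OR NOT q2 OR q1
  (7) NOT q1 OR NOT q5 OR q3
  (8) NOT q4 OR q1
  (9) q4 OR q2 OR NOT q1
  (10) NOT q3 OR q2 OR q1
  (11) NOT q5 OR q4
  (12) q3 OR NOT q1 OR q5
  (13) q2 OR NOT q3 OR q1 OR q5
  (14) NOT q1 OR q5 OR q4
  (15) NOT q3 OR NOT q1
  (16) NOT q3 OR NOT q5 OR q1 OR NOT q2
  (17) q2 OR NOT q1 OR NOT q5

1

There are 2^5 = 32 truth assignments over (q1, q2, q3, q4, q5).
Split on q4. With q4 = true, the clauses containing q4 are satisfied and NOT q4 drops from the rest; 0 of the 2^4 = 16 assignments to the other variables satisfy what remains.
With q4 = false, by the same count on the reduced clause set, 1 assignment works.
(One model: q1=F, q2=F, q3=F, q4=F, q5=F.)
Total: 0 + 1 = 1.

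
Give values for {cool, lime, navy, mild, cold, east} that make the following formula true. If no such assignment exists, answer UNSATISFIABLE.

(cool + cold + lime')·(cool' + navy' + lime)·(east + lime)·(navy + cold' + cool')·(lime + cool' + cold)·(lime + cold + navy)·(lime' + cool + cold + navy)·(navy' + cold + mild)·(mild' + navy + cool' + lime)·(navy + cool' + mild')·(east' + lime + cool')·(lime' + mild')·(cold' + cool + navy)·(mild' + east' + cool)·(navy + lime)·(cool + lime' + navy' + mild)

cool: 1,  lime: 1,  navy: 0,  mild: 0,  cold: 0,  east: 0

Case east = 0:
The clause (lime) is unit, so lime = 1.
The clause (mild') is unit, so mild = 0.
Case cool = 1:
Case navy = 0:
The clause (cold') is unit, so cold = 0.
Every clause now holds.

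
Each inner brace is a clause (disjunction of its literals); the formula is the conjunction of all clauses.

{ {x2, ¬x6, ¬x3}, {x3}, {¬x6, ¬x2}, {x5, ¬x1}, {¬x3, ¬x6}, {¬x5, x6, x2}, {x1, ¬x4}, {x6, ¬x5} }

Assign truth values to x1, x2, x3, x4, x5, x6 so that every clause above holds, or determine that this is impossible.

x1=False,  x2=True,  x3=True,  x4=False,  x5=False,  x6=False

The clause (x3) is unit, so x3 = True.
The clause (¬x6) is unit, so x6 = False.
The clause (¬x5) is unit, so x5 = False.
The clause (¬x1) is unit, so x1 = False.
The clause (¬x4) is unit, so x4 = False.
No clause remains; x2 is free.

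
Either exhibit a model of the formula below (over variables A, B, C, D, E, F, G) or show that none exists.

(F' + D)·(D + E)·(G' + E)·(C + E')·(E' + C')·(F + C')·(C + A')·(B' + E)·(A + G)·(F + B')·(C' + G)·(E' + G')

UNSATISFIABLE

Branch on F: set F = 0.
From the singleton clause (C'), C = 0.
From the singleton clause (E'), E = 0.
From the singleton clause (D), D = 1.
From the singleton clause (G'), G = 0.
From the singleton clause (A'), A = 0.
But (A) is also a unit clause — contradiction.
Undo F and try F = 1.
From the singleton clause (D), D = 1.
Branch on G: set G = 0.
From the singleton clause (A), A = 1.
From the singleton clause (C), C = 1.
But (C') is also a unit clause — contradiction.
Undo G and try G = 1.
From the singleton clause (E), E = 1.
But (E') is also a unit clause — contradiction.
Neither G = 1 nor G = 0 works.
Neither F = 1 nor F = 0 works.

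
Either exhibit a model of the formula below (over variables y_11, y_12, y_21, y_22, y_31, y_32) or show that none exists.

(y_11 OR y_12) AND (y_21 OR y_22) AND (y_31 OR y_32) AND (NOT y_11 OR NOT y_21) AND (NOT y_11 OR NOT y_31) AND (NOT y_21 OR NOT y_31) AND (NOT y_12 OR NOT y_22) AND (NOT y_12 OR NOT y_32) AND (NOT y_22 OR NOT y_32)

UNSATISFIABLE

Case y_11 = true:
(NOT y_21) alone gives y_21 = false.
(y_22) alone gives y_22 = true.
(NOT y_31) alone gives y_31 = false.
(y_32) alone gives y_32 = true.
But (NOT y_32) is also a unit clause — contradiction.
Backtrack on y_11: now try y_11 = false.
(y_12) alone gives y_12 = true.
(NOT y_22) alone gives y_22 = false.
(y_21) alone gives y_21 = true.
(NOT y_31) alone gives y_31 = false.
(y_32) alone gives y_32 = true.
But (NOT y_32) is also a unit clause — contradiction.
Neither y_11 = true nor y_11 = false works.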